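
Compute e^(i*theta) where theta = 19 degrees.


cos(19°) = 0.9455
sin(19°) = 0.3256

e^(i*19°) = 0.9455 + 0.3256i


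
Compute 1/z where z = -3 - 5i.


|z|^2 = 9+25 = 34
1/z = (-3 + 5i)/34

1/z = -0.0882 + 0.1471i


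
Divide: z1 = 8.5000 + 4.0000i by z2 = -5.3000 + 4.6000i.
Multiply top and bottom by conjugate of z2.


Conjugate of z2 = -5.3000 - 4.6000i
Numerator: (8.5000 + 4.0000i)(-5.3000 - 4.6000i) = -26.6500 - 60.3000i
Denominator: (-5.3)^2 + 4.6^2 = 49.25
Result = (-26.6500 - 60.3000i)/49.25

-0.5411 - 1.2244i


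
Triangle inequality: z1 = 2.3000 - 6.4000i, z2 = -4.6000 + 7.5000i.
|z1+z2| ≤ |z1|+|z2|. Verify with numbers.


|z1| = sqrt(2.3^2 + (-6.4)^2) = sqrt(46.25) = 6.8007
|z2| = sqrt((-4.6)^2 + 7.5^2) = sqrt(77.41) = 8.7983
z1+z2 = -2.3000 + 1.1000i
|z1+z2| = sqrt(6.5) = 2.5495
|z1|+|z2| = 6.8007 + 8.7983 = 15.5990

|z1+z2| = 2.5495 ≤ |z1|+|z2| = 15.5990 (verified)


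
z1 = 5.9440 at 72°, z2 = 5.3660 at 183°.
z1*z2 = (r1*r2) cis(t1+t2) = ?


r = 5.9440 * 5.3660 = 31.8955
theta = 72° + 183° = 255° = 255° (mod 360)

31.8955 cis(255°)


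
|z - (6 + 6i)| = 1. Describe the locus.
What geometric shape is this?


|z - z0| = r is a circle with center z0 and radius r.
Center = (6, 6), radius = 1

Circle with center (6, 6) and radius 1


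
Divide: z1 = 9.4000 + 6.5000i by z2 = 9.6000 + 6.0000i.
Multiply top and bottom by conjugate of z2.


Conjugate of z2 = 9.6000 - 6.0000i
Numerator: (9.4000 + 6.5000i)(9.6000 - 6.0000i) = 129.2400 + 6.0000i
Denominator: 9.6^2 + 6^2 = 128.16
Result = (129.2400 + 6.0000i)/128.16

1.0084 + 0.0468i


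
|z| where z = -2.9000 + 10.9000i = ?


|z| = sqrt((-2.9)^2 + 10.9^2) = sqrt(8.41 + 118.81) = sqrt(127.22) = 11.2792

|z| = 11.2792


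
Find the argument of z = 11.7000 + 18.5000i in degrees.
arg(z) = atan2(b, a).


Re = 11.7, Im = 18.5
arg = atan2(18.5, 11.7) = 57.6894 degrees

arg(z) = 57.6894 degrees


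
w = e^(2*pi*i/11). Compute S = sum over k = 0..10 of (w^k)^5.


The roots are w_k = w^k with w = e^(2*pi*i/11), and (w^k)^5 = (w^5)^k.
So S = 1 + u + u^2 + ... + u^(10) with u = w^5.
5 = 0*11 + 5, so 5 is not a multiple of 11: u = w^5 ≠ 1 (w is a primitive 11th root), while u^11 = (w^11)^5 = 1.
Geometric series: S = (1 - u^11)/(1 - u) = (1 - 1)/(1 - u) = 0

S = 0


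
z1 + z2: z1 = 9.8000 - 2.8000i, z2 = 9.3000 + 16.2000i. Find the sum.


Real: 9.8 + 9.3 = 19.1
Imag: -2.8 + 16.2 = 13.4

19.1000 + 13.4000i


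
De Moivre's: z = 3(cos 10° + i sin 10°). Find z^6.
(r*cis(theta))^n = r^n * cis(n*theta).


r^6 = 3^6 = 729
n*theta = 6*10° = 60° = 60° (mod 360)
a = 729*cos(60°) = 364.5000
b = 729*sin(60°) = 631.3325

729 cis(60°) = 364.5000 + 631.3325i


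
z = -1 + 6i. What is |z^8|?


|z| = sqrt(1+36) = sqrt(37) = 6.0828
|z^8| = |z|^8 = (sqrt(37))^8 = 37^4 = 1874161

|z^8| = 1874161


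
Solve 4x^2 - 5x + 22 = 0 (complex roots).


disc = (-5)^2 - 4*4*22 = 25 - 352 = -327
sqrt(|disc|) = sqrt(327) = 18.0831
Real part = 5/(2*4) = 0.6250
Imag part = 18.0831/(2*4) = 2.2604

0.6250 ± 2.2604i


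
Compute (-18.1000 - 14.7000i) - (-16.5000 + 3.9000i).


Real: -18.1 + 16.5 = -1.6
Imag: -14.7 - 3.9 = -18.6

-1.6000 - 18.6000i


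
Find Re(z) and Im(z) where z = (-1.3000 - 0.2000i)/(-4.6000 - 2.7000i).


Multiply by conjugate: (-1.3000 - 0.2000i)(-4.6000 + 2.7000i) / ((-4.6)^2 + (-2.7)^2)
Numerator real = -1.3*(-4.6) - (0.2)*(-2.7) = 6.52
Numerator imag = -0.2*(-4.6) - (-1.3)*(-2.7) = -2.59
Denominator = 28.45
Re(z) = 6.52/28.45 = 0.2292
Im(z) = -2.59/28.45 = -0.0910

Re(z) = 0.2292, Im(z) = -0.0910


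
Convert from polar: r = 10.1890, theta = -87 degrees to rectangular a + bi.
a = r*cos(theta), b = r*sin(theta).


a = 10.1890*cos(-87°) = 10.1890*0.05234 = 0.5333
b = 10.1890*sin(-87°) = 10.1890*(-0.99863) = -10.1750

0.5333 - 10.1750i


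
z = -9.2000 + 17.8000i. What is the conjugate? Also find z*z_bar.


z_bar = -9.2000 - 17.8000i
z*z_bar = (-9.2)^2 + 17.8^2 = 84.64 + 316.84 = 401.48

z_bar = -9.2000 - 17.8000i, z*z_bar = 401.48


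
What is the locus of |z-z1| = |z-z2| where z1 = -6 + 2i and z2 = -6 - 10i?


Equal distances means the locus is the perpendicular bisector of z1 and z2.
Midpoint = ((-6+(-6))/2, (2+(-10))/2) = (-6.0000, -4.0000)

Perpendicular bisector through (-6.0000, -4.0000)


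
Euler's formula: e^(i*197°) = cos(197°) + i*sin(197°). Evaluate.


cos(197°) = -0.9563
sin(197°) = -0.2924

e^(i*197°) = -0.9563 - 0.2924i


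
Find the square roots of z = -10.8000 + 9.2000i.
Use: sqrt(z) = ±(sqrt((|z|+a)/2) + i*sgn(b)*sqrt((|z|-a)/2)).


|z| = sqrt(116.64+84.64) = 14.1873
sqrt((|z|+a)/2) = sqrt((14.1873+(-10.8))/2) = sqrt(1.6937) = 1.3014
sqrt((|z|-a)/2) = sqrt((14.1873-(-10.8))/2) = sqrt(12.4937) = 3.5346

±(1.3014 + 3.5346i) i.e. 1.3014 + 3.5346i and -1.3014 - 3.5346i


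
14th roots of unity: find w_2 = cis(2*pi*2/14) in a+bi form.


Angle = 360*2/14 = 51.4286°
a = cos(51.4286°) = 0.6235
b = sin(51.4286°) = 0.7818

0.6235 + 0.7818i


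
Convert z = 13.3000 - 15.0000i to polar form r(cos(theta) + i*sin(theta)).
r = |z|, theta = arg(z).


r = sqrt(176.89+225) = sqrt(401.89) = 20.0472
theta = atan2(-15, 13.3) = -48.4377 degrees

r = 20.0472, theta = -48.4377 degrees


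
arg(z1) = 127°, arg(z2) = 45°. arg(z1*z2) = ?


arg(z1*z2) = 127° + 45° = 172°
Normalized to (-180°, 180°]: 172°

172°


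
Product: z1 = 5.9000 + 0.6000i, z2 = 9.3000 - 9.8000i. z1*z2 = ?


Real = 5.9*9.3 - 0.6*(-9.8) = 54.87 - (-5.88) = 60.75
Imag = 5.9*(-9.8) + 9.3*0.6 = -57.82 + 5.58 = -52.24

60.7500 - 52.2400i


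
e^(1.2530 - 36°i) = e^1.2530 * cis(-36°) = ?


e^1.2530 = 3.5008
cos(-36°) = 0.80902
sin(-36°) = -0.58779
Real = 3.5008*0.80902 = 2.8322
Imag = 3.5008*(-0.58779) = -2.0577

2.8322 - 2.0577i


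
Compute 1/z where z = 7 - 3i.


|z|^2 = 49+9 = 58
1/z = (7 + 3i)/58

1/z = 0.1207 + 0.0517i


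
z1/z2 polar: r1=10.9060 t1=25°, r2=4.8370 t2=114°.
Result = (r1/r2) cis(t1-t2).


r = 10.9060 / 4.8370 = 2.2547
theta = 25° - 114° = -89° = 271° (mod 360)

2.2547 cis(271°)


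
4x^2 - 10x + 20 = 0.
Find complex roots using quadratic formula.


disc = (-10)^2 - 4*4*20 = 100 - 320 = -220
sqrt(|disc|) = sqrt(220) = 14.8324
Real part = 10/(2*4) = 1.2500
Imag part = 14.8324/(2*4) = 1.8540

1.2500 ± 1.8540i


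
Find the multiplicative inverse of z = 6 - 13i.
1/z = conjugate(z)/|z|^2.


|z|^2 = 36+169 = 205
1/z = (6 + 13i)/205

1/z = 0.0293 + 0.0634i


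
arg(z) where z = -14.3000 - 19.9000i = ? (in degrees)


Re = -14.3, Im = -19.9
arg = atan2(-19.9, -14.3) = -125.7008 degrees

arg(z) = -125.7008 degrees


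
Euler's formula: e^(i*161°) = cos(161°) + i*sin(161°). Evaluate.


cos(161°) = -0.9455
sin(161°) = 0.3256

e^(i*161°) = -0.9455 + 0.3256i


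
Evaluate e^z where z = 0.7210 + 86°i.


e^0.7210 = 2.0565
cos(86°) = 0.0698
sin(86°) = 0.99756
Real = 2.0565*0.0698 = 0.1435
Imag = 2.0565*0.99756 = 2.0515

0.1435 + 2.0515i


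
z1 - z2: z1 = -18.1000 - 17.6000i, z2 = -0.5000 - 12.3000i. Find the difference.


Real: -18.1 + 0.5 = -17.6
Imag: -17.6 + 12.3 = -5.3

-17.6000 - 5.3000i


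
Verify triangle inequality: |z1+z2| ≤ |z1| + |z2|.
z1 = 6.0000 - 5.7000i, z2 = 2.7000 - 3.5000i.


|z1| = sqrt(6^2 + (-5.7)^2) = sqrt(68.49) = 8.2759
|z2| = sqrt(2.7^2 + (-3.5)^2) = sqrt(19.54) = 4.4204
z1+z2 = 8.7000 - 9.2000i
|z1+z2| = sqrt(160.33) = 12.6621
|z1|+|z2| = 8.2759 + 4.4204 = 12.6963

|z1+z2| = 12.6621 ≤ |z1|+|z2| = 12.6963 (verified)


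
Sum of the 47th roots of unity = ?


The sum of all 47th roots of unity is 0.
Geometric series: (1 - w^47)/(1 - w) = (1-1)/(1-w) = 0 since w^47 = 1, w ≠ 1.
Alternatively: coefficient of z^46 in z^47 - 1 is 0.

0


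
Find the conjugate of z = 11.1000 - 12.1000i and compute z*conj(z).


z_bar = 11.1000 + 12.1000i
z*z_bar = 11.1^2 + (-12.1)^2 = 123.21 + 146.41 = 269.62

z_bar = 11.1000 + 12.1000i, z*z_bar = 269.62


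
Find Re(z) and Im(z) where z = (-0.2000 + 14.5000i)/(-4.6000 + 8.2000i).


Multiply by conjugate: (-0.2000 + 14.5000i)(-4.6000 - 8.2000i) / ((-4.6)^2 + 8.2^2)
Numerator real = -0.2*(-4.6) + 14.5*8.2 = 119.82
Numerator imag = 14.5*(-4.6) - (-0.2)*8.2 = -65.06
Denominator = 88.4
Re(z) = 119.82/88.4 = 1.3554
Im(z) = -65.06/88.4 = -0.7360

Re(z) = 1.3554, Im(z) = -0.7360


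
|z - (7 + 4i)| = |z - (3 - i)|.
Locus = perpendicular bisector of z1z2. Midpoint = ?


Equal distances means the locus is the perpendicular bisector of z1 and z2.
Midpoint = ((7+3)/2, (4+(-1))/2) = (5.0000, 1.5000)

Perpendicular bisector through (5.0000, 1.5000)


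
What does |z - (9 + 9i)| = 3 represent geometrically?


|z - z0| = r is a circle with center z0 and radius r.
Center = (9, 9), radius = 3

Circle with center (9, 9) and radius 3


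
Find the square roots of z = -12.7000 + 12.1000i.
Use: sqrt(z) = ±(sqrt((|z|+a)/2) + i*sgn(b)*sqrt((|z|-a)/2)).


|z| = sqrt(161.29+146.41) = 17.5414
sqrt((|z|+a)/2) = sqrt((17.5414+(-12.7))/2) = sqrt(2.4207) = 1.5559
sqrt((|z|-a)/2) = sqrt((17.5414-(-12.7))/2) = sqrt(15.1207) = 3.8885

±(1.5559 + 3.8885i) i.e. 1.5559 + 3.8885i and -1.5559 - 3.8885i


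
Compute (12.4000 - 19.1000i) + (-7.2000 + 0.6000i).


Real: 12.4 - 7.2 = 5.2
Imag: -19.1 + 0.6 = -18.5

5.2000 - 18.5000i


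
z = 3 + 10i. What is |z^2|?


|z| = sqrt(9+100) = sqrt(109) = 10.4403
|z^2| = |z|^2 = (sqrt(109))^2 = 109

|z^2| = 109


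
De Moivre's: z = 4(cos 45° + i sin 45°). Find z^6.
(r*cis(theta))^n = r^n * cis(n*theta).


r^6 = 4^6 = 4096
n*theta = 6*45° = 270° = 270° (mod 360)
a = 4096*cos(270°) = 0
b = 4096*sin(270°) = -4096.0000

4096 cis(270°) = 0 - 4096.0000i


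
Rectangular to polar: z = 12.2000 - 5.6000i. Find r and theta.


r = sqrt(148.84+31.36) = sqrt(180.2) = 13.4239
theta = atan2(-5.6, 12.2) = -24.6559 degrees

r = 13.4239, theta = -24.6559 degrees


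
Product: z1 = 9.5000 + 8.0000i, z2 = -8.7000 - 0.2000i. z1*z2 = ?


Real = 9.5*(-8.7) - 8*(-0.2) = -82.65 - (-1.6) = -81.05
Imag = 9.5*(-0.2) - (8.7)*8 = -1.9 - (69.6) = -71.5

-81.0500 - 71.5000i


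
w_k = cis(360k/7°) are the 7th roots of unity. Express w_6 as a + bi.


Angle = 360*6/7 = 308.5714°
a = cos(308.5714°) = 0.6235
b = sin(308.5714°) = -0.7818

0.6235 - 0.7818i


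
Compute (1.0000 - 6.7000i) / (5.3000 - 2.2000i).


Conjugate of z2 = 5.3000 + 2.2000i
Numerator: (1.0000 - 6.7000i)(5.3000 + 2.2000i) = 20.0400 - 33.3100i
Denominator: 5.3^2 + (-2.2)^2 = 32.93
Result = (20.0400 - 33.3100i)/32.93

0.6086 - 1.0115i


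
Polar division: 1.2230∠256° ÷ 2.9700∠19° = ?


r = 1.2230 / 2.9700 = 0.4118
theta = 256° - 19° = 237° = 237° (mod 360)

0.4118 cis(237°)


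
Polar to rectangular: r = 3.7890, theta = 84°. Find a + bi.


a = 3.7890*cos(84°) = 3.7890*0.10453 = 0.3961
b = 3.7890*sin(84°) = 3.7890*0.9945 = 3.7682

0.3961 + 3.7682i


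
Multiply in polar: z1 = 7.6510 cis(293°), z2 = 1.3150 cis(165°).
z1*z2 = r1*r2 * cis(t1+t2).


r = 7.6510 * 1.3150 = 10.0611
theta = 293° + 165° = 458° = 98° (mod 360)

10.0611 cis(98°)


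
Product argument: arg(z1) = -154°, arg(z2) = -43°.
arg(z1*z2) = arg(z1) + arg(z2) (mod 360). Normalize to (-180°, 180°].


arg(z1*z2) = -154° - 43° = -197°
Normalized to (-180°, 180°]: 163°

163°


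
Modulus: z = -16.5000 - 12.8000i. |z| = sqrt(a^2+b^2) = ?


|z| = sqrt((-16.5)^2 + (-12.8)^2) = sqrt(272.25 + 163.84) = sqrt(436.09) = 20.8828

|z| = 20.8828


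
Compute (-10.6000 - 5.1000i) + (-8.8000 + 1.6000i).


Real: -10.6 - 8.8 = -19.4
Imag: -5.1 + 1.6 = -3.5

-19.4000 - 3.5000i


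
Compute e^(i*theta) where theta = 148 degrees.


cos(148°) = -0.8480
sin(148°) = 0.5299

e^(i*148°) = -0.8480 + 0.5299i


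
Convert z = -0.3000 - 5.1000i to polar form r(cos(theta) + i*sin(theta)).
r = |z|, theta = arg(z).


r = sqrt(0.09+26.01) = sqrt(26.1) = 5.1088
theta = atan2(-5.1, -0.3) = -93.3665 degrees

r = 5.1088, theta = -93.3665 degrees


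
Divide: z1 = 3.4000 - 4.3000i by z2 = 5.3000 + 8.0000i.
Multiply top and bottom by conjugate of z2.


Conjugate of z2 = 5.3000 - 8.0000i
Numerator: (3.4000 - 4.3000i)(5.3000 - 8.0000i) = -16.3800 - 49.9900i
Denominator: 5.3^2 + 8^2 = 92.09
Result = (-16.3800 - 49.9900i)/92.09

-0.1779 - 0.5428i


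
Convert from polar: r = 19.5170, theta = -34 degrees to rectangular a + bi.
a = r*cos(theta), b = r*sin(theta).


a = 19.5170*cos(-34°) = 19.5170*0.829038 = 16.1803
b = 19.5170*sin(-34°) = 19.5170*(-0.559193) = -10.9138

16.1803 - 10.9138i


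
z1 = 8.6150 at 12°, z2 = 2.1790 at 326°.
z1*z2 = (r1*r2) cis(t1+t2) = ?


r = 8.6150 * 2.1790 = 18.7721
theta = 12° + 326° = 338° = 338° (mod 360)

18.7721 cis(338°)


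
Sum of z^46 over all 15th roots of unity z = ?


The roots are w_k = w^k with w = e^(2*pi*i/15), and (w^k)^46 = (w^46)^k.
So S = 1 + u + u^2 + ... + u^(14) with u = w^46.
46 = 3*15 + 1, so 46 is not a multiple of 15: u = (w^15)^3 * w^1 = w^1 ≠ 1 (w is a primitive 15th root), while u^15 = (w^15)^46 = 1.
Geometric series: S = (1 - u^15)/(1 - u) = (1 - 1)/(1 - u) = 0

S = 0


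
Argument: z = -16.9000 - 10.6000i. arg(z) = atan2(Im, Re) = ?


Re = -16.9, Im = -10.6
arg = atan2(-10.6, -16.9) = -147.9033 degrees

arg(z) = -147.9033 degrees


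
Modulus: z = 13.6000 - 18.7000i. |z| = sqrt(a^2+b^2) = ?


|z| = sqrt(13.6^2 + (-18.7)^2) = sqrt(184.96 + 349.69) = sqrt(534.65) = 23.1225

|z| = 23.1225


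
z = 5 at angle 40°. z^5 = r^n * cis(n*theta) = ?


r^5 = 5^5 = 3125
n*theta = 5*40° = 200° = 200° (mod 360)
a = 3125*cos(200°) = -2936.5394
b = 3125*sin(200°) = -1068.8129

3125 cis(200°) = -2936.5394 - 1068.8129i


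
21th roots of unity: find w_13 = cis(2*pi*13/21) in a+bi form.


Angle = 360*13/21 = 222.8571°
a = cos(222.8571°) = -0.7331
b = sin(222.8571°) = -0.6802

-0.7331 - 0.6802i


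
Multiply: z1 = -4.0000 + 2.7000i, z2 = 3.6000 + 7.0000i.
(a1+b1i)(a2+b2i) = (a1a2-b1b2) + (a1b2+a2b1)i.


Real = -4*3.6 - 2.7*7 = -14.4 - 18.9 = -33.3
Imag = -4*7 + 3.6*2.7 = -28 + 9.72 = -18.28

-33.3000 - 18.2800i


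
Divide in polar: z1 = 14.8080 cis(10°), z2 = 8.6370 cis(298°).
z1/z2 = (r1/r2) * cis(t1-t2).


r = 14.8080 / 8.6370 = 1.7145
theta = 10° - 298° = -288° = 72° (mod 360)

1.7145 cis(72°)


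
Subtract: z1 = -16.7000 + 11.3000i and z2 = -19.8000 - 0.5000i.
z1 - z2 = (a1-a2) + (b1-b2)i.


Real: -16.7 + 19.8 = 3.1
Imag: 11.3 + 0.5 = 11.8

3.1000 + 11.8000i


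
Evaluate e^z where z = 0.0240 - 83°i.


e^0.0240 = 1.0243
cos(-83°) = 0.12187
sin(-83°) = -0.99255
Real = 1.0243*0.12187 = 0.1248
Imag = 1.0243*(-0.99255) = -1.0167

0.1248 - 1.0167i


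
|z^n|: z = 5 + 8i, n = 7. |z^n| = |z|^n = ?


|z| = sqrt(25+64) = sqrt(89) = 9.4340
|z^7| = |z|^7 = (sqrt(89))^7 = 89^3 * sqrt(89) = 704969*sqrt(89)

|z^7| = 704969*sqrt(89) ≈ 6650664.2447


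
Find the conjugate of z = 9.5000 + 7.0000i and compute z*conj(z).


z_bar = 9.5000 - 7.0000i
z*z_bar = 9.5^2 + 7^2 = 90.25 + 49 = 139.25

z_bar = 9.5000 - 7.0000i, z*z_bar = 139.25


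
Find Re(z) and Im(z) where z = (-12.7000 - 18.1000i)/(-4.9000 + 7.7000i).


Multiply by conjugate: (-12.7000 - 18.1000i)(-4.9000 - 7.7000i) / ((-4.9)^2 + 7.7^2)
Numerator real = -12.7*(-4.9) - (18.1)*7.7 = -77.14
Numerator imag = -18.1*(-4.9) - (-12.7)*7.7 = 186.48
Denominator = 83.3
Re(z) = -77.14/83.3 = -0.9261
Im(z) = 186.48/83.3 = 2.2387

Re(z) = -0.9261, Im(z) = 2.2387


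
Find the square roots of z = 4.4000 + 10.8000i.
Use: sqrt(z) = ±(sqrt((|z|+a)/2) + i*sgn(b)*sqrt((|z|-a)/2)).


|z| = sqrt(19.36+116.64) = 11.6619
sqrt((|z|+a)/2) = sqrt((11.6619+4.4)/2) = sqrt(8.0310) = 2.8339
sqrt((|z|-a)/2) = sqrt((11.6619-4.4)/2) = sqrt(3.6310) = 1.9055

±(2.8339 + 1.9055i) i.e. 2.8339 + 1.9055i and -2.8339 - 1.9055i


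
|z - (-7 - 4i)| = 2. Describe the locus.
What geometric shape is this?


|z - z0| = r is a circle with center z0 and radius r.
Center = (-7, -4), radius = 2

Circle with center (-7, -4) and radius 2


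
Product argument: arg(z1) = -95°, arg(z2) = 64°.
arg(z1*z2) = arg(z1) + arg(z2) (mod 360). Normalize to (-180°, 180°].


arg(z1*z2) = -95° + 64° = -31°
Normalized to (-180°, 180°]: -31°

-31°


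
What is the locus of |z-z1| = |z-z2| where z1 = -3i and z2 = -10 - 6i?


Equal distances means the locus is the perpendicular bisector of z1 and z2.
Midpoint = ((0+(-10))/2, (-3+(-6))/2) = (-5.0000, -4.5000)

Perpendicular bisector through (-5.0000, -4.5000)


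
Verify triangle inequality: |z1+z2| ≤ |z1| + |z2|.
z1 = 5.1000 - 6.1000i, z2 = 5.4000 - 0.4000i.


|z1| = sqrt(5.1^2 + (-6.1)^2) = sqrt(63.22) = 7.9511
|z2| = sqrt(5.4^2 + (-0.4)^2) = sqrt(29.32) = 5.4148
z1+z2 = 10.5000 - 6.5000i
|z1+z2| = sqrt(152.5) = 12.3491
|z1|+|z2| = 7.9511 + 5.4148 = 13.3659

|z1+z2| = 12.3491 ≤ |z1|+|z2| = 13.3659 (verified)


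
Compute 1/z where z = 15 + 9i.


|z|^2 = 225+81 = 306
1/z = (15 - 9i)/306

1/z = 0.0490 - 0.0294i


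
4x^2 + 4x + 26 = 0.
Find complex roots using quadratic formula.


disc = 4^2 - 4*4*26 = 16 - 416 = -400
sqrt(|disc|) = sqrt(400) = 20.0000
Real part = -4/(2*4) = -0.5000
Imag part = 20.0000/(2*4) = 2.5000

-0.5000 ± 2.5000i


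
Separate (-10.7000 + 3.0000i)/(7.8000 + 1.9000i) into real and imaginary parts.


Multiply by conjugate: (-10.7000 + 3.0000i)(7.8000 - 1.9000i) / (7.8^2 + 1.9^2)
Numerator real = -10.7*7.8 + 3*1.9 = -77.76
Numerator imag = 3*7.8 - (-10.7)*1.9 = 43.73
Denominator = 64.45
Re(z) = -77.76/64.45 = -1.2065
Im(z) = 43.73/64.45 = 0.6785

Re(z) = -1.2065, Im(z) = 0.6785


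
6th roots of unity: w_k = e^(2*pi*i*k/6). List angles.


The 6th roots of unity are cis(360k/6°) for k=0..5
Angle step = 360/6 = 60°
Primitive root: cis(60°)
Primitive root = 0.5000 + 0.8660i

6 roots at angles: 0°, 60°, 120°, 180°, 240°, 300°


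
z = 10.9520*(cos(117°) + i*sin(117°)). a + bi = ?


a = 10.9520*cos(117°) = 10.9520*(-0.45399) = -4.9721
b = 10.9520*sin(117°) = 10.9520*0.89101 = 9.7583

-4.9721 + 9.7583i


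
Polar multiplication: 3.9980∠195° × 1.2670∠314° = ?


r = 3.9980 * 1.2670 = 5.0655
theta = 195° + 314° = 509° = 149° (mod 360)

5.0655 cis(149°)


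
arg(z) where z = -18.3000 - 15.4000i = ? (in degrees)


Re = -18.3, Im = -15.4
arg = atan2(-15.4, -18.3) = -139.9184 degrees

arg(z) = -139.9184 degrees


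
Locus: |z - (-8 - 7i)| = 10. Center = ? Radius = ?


|z - z0| = r is a circle with center z0 and radius r.
Center = (-8, -7), radius = 10

Circle with center (-8, -7) and radius 10


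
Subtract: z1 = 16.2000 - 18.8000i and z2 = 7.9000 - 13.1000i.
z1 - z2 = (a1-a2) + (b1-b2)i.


Real: 16.2 - 7.9 = 8.3
Imag: -18.8 + 13.1 = -5.7

8.3000 - 5.7000i


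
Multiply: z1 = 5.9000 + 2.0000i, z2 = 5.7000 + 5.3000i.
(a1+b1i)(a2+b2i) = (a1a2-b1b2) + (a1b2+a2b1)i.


Real = 5.9*5.7 - 2*5.3 = 33.63 - 10.6 = 23.03
Imag = 5.9*5.3 + 5.7*2 = 31.27 + 11.4 = 42.67

23.0300 + 42.6700i


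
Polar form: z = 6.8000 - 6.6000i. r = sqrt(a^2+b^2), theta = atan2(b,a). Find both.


r = sqrt(46.24+43.56) = sqrt(89.8) = 9.4763
theta = atan2(-6.6, 6.8) = -44.1449 degrees

r = 9.4763, theta = -44.1449 degrees


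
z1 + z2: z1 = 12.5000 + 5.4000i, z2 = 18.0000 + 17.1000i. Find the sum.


Real: 12.5 + 18 = 30.5
Imag: 5.4 + 17.1 = 22.5

30.5000 + 22.5000i


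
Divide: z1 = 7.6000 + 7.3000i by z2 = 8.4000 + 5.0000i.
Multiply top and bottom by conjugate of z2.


Conjugate of z2 = 8.4000 - 5.0000i
Numerator: (7.6000 + 7.3000i)(8.4000 - 5.0000i) = 100.3400 + 23.3200i
Denominator: 8.4^2 + 5^2 = 95.56
Result = (100.3400 + 23.3200i)/95.56

1.0500 + 0.2440i


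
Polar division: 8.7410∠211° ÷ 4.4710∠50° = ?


r = 8.7410 / 4.4710 = 1.9550
theta = 211° - 50° = 161° = 161° (mod 360)

1.9550 cis(161°)


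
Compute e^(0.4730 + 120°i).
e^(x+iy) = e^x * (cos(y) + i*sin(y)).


e^0.4730 = 1.6048
cos(120°) = -0.5
sin(120°) = 0.866
Real = 1.6048*(-0.5) = -0.8024
Imag = 1.6048*0.866 = 1.3898

-0.8024 + 1.3898i


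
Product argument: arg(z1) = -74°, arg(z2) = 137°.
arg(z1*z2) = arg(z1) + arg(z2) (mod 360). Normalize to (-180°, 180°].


arg(z1*z2) = -74° + 137° = 63°
Normalized to (-180°, 180°]: 63°

63°


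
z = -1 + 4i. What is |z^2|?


|z| = sqrt(1+16) = sqrt(17) = 4.1231
|z^2| = |z|^2 = (sqrt(17))^2 = 17

|z^2| = 17


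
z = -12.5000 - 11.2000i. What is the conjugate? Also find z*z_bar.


z_bar = -12.5000 + 11.2000i
z*z_bar = (-12.5)^2 + (-11.2)^2 = 156.25 + 125.44 = 281.69

z_bar = -12.5000 + 11.2000i, z*z_bar = 281.69


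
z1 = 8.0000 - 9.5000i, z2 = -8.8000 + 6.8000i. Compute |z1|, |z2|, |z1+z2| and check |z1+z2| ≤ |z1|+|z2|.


|z1| = sqrt(8^2 + (-9.5)^2) = sqrt(154.25) = 12.4197
|z2| = sqrt((-8.8)^2 + 6.8^2) = sqrt(123.68) = 11.1212
z1+z2 = -0.8000 - 2.7000i
|z1+z2| = sqrt(7.93) = 2.8160
|z1|+|z2| = 12.4197 + 11.1212 = 23.5409

|z1+z2| = 2.8160 ≤ |z1|+|z2| = 23.5409 (verified)


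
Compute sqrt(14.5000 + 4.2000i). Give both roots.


|z| = sqrt(210.25+17.64) = 15.0960
sqrt((|z|+a)/2) = sqrt((15.0960+14.5)/2) = sqrt(14.7980) = 3.8468
sqrt((|z|-a)/2) = sqrt((15.0960-14.5)/2) = sqrt(0.2980) = 0.5459

±(3.8468 + 0.5459i) i.e. 3.8468 + 0.5459i and -3.8468 - 0.5459i


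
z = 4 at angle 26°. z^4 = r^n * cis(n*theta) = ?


r^4 = 4^4 = 256
n*theta = 4*26° = 104° = 104° (mod 360)
a = 256*cos(104°) = -61.9320
b = 256*sin(104°) = 248.3957

256 cis(104°) = -61.9320 + 248.3957i


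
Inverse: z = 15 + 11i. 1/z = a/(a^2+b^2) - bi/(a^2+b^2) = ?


|z|^2 = 225+121 = 346
1/z = (15 - 11i)/346

1/z = 0.0434 - 0.0318i


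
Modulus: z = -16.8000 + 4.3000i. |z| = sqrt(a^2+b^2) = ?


|z| = sqrt((-16.8)^2 + 4.3^2) = sqrt(282.24 + 18.49) = sqrt(300.73) = 17.3416

|z| = 17.3416


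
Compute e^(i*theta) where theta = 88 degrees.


cos(88°) = 0.0349
sin(88°) = 0.9994

e^(i*88°) = 0.0349 + 0.9994i


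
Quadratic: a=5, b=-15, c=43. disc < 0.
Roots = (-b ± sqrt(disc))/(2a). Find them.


disc = (-15)^2 - 4*5*43 = 225 - 860 = -635
sqrt(|disc|) = sqrt(635) = 25.1992
Real part = 15/(2*5) = 1.5000
Imag part = 25.1992/(2*5) = 2.5199

1.5000 ± 2.5199i


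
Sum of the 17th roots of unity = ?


The sum of all 17th roots of unity is 0.
Geometric series: (1 - w^17)/(1 - w) = (1-1)/(1-w) = 0 since w^17 = 1, w ≠ 1.
Alternatively: coefficient of z^16 in z^17 - 1 is 0.

0


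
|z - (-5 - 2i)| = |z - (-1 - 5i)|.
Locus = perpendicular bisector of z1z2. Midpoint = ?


Equal distances means the locus is the perpendicular bisector of z1 and z2.
Midpoint = ((-5+(-1))/2, (-2+(-5))/2) = (-3.0000, -3.5000)

Perpendicular bisector through (-3.0000, -3.5000)


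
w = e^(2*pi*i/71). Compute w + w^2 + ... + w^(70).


With w = e^(2*pi*i/71), all 71 of the 71th roots of unity w^0 = 1, w, ..., w^(70) sum to 0: 1 + w + ... + w^(70) = (1 - w^71)/(1 - w) = 0 since w^71 = 1, w ≠ 1.
Removing the root 1: w + w^2 + ... + w^(70) = 0 - 1 = -1

Sum = -1


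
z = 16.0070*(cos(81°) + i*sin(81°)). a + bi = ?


a = 16.0070*cos(81°) = 16.0070*0.15643 = 2.5040
b = 16.0070*sin(81°) = 16.0070*0.987688 = 15.8099

2.5040 + 15.8099i


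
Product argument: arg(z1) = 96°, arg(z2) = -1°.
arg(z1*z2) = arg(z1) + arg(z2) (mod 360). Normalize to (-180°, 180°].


arg(z1*z2) = 96° - 1° = 95°
Normalized to (-180°, 180°]: 95°

95°


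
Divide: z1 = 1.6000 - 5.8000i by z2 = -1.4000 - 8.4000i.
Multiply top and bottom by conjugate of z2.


Conjugate of z2 = -1.4000 + 8.4000i
Numerator: (1.6000 - 5.8000i)(-1.4000 + 8.4000i) = 46.4800 + 21.5600i
Denominator: (-1.4)^2 + (-8.4)^2 = 72.52
Result = (46.4800 + 21.5600i)/72.52

0.6409 + 0.2973i


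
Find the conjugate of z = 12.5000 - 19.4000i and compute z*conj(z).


z_bar = 12.5000 + 19.4000i
z*z_bar = 12.5^2 + (-19.4)^2 = 156.25 + 376.36 = 532.61

z_bar = 12.5000 + 19.4000i, z*z_bar = 532.61


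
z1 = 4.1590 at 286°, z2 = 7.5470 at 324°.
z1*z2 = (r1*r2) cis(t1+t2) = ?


r = 4.1590 * 7.5470 = 31.3880
theta = 286° + 324° = 610° = 250° (mod 360)

31.3880 cis(250°)


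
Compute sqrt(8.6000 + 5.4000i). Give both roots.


|z| = sqrt(73.96+29.16) = 10.1548
sqrt((|z|+a)/2) = sqrt((10.1548+8.6)/2) = sqrt(9.3774) = 3.0623
sqrt((|z|-a)/2) = sqrt((10.1548-8.6)/2) = sqrt(0.7774) = 0.8817

±(3.0623 + 0.8817i) i.e. 3.0623 + 0.8817i and -3.0623 - 0.8817i


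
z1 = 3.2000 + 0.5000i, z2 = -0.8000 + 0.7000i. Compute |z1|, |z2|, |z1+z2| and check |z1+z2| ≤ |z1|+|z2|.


|z1| = sqrt(3.2^2 + 0.5^2) = sqrt(10.49) = 3.2388
|z2| = sqrt((-0.8)^2 + 0.7^2) = sqrt(1.13) = 1.0630
z1+z2 = 2.4000 + 1.2000i
|z1+z2| = sqrt(7.2) = 2.6833
|z1|+|z2| = 3.2388 + 1.0630 = 4.3018

|z1+z2| = 2.6833 ≤ |z1|+|z2| = 4.3018 (verified)


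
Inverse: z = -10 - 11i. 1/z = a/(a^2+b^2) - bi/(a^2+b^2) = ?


|z|^2 = 100+121 = 221
1/z = (-10 + 11i)/221

1/z = -0.0452 + 0.0498i


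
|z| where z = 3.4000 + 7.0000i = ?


|z| = sqrt(3.4^2 + 7^2) = sqrt(11.56 + 49) = sqrt(60.56) = 7.7820

|z| = 7.7820


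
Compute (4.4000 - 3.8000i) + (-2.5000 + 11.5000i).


Real: 4.4 - 2.5 = 1.9
Imag: -3.8 + 11.5 = 7.7

1.9000 + 7.7000i


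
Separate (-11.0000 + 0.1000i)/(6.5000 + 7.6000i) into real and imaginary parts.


Multiply by conjugate: (-11.0000 + 0.1000i)(6.5000 - 7.6000i) / (6.5^2 + 7.6^2)
Numerator real = -11*6.5 + 0.1*7.6 = -70.74
Numerator imag = 0.1*6.5 - (-11)*7.6 = 84.25
Denominator = 100.01
Re(z) = -70.74/100.01 = -0.7073
Im(z) = 84.25/100.01 = 0.8424

Re(z) = -0.7073, Im(z) = 0.8424


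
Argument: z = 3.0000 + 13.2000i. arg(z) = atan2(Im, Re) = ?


Re = 3, Im = 13.2
arg = atan2(13.2, 3) = 77.1957 degrees

arg(z) = 77.1957 degrees


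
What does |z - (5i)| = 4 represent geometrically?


|z - z0| = r is a circle with center z0 and radius r.
Center = (0, 5), radius = 4

Circle with center (0, 5) and radius 4


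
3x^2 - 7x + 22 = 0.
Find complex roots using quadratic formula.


disc = (-7)^2 - 4*3*22 = 49 - 264 = -215
sqrt(|disc|) = sqrt(215) = 14.6629
Real part = 7/(2*3) = 1.1667
Imag part = 14.6629/(2*3) = 2.4438

1.1667 ± 2.4438i


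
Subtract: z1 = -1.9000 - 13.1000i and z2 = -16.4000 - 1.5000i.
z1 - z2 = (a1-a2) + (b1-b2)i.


Real: -1.9 + 16.4 = 14.5
Imag: -13.1 + 1.5 = -11.6

14.5000 - 11.6000i


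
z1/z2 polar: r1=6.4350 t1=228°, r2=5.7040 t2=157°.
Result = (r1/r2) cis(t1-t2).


r = 6.4350 / 5.7040 = 1.1282
theta = 228° - 157° = 71° = 71° (mod 360)

1.1282 cis(71°)


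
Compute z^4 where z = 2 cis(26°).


r^4 = 2^4 = 16
n*theta = 4*26° = 104° = 104° (mod 360)
a = 16*cos(104°) = -3.8708
b = 16*sin(104°) = 15.5247

16 cis(104°) = -3.8708 + 15.5247i


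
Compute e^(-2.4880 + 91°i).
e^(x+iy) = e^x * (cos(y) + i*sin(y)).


e^-2.4880 = 0.08308
cos(91°) = -0.01745
sin(91°) = 0.9998
Real = 0.08308*(-0.01745) = -0.0014
Imag = 0.08308*0.9998 = 0.0831

-0.0014 + 0.0831i


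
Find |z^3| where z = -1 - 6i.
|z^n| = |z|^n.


|z| = sqrt(1+36) = sqrt(37) = 6.0828
|z^3| = |z|^3 = (sqrt(37))^3 = 37*sqrt(37)

|z^3| = 37*sqrt(37) ≈ 225.0622


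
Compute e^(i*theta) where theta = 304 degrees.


cos(304°) = 0.5592
sin(304°) = -0.8290

e^(i*304°) = 0.5592 - 0.8290i


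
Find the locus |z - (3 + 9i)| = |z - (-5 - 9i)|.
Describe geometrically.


Equal distances means the locus is the perpendicular bisector of z1 and z2.
Midpoint = ((3+(-5))/2, (9+(-9))/2) = (-1.0000, 0)

Perpendicular bisector through (-1.0000, 0)


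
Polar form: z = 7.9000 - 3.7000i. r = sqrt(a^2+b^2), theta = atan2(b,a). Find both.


r = sqrt(62.41+13.69) = sqrt(76.1) = 8.7235
theta = atan2(-3.7, 7.9) = -25.0963 degrees

r = 8.7235, theta = -25.0963 degrees


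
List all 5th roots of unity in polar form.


The 5th roots of unity are cis(360k/5°) for k=0..4
Angle step = 360/5 = 72°
Primitive root: cis(72°)
Primitive root = 0.3090 + 0.9511i

5 roots at angles: 0°, 72°, 144°, 216°, 288°


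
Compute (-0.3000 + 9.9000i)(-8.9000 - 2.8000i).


Real = -0.3*(-8.9) - 9.9*(-2.8) = 2.67 - (-27.72) = 30.39
Imag = -0.3*(-2.8) - (8.9)*9.9 = 0.84 - (88.11) = -87.27

30.3900 - 87.2700i


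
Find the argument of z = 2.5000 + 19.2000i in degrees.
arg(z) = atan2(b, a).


Re = 2.5, Im = 19.2
arg = atan2(19.2, 2.5) = 82.5813 degrees

arg(z) = 82.5813 degrees


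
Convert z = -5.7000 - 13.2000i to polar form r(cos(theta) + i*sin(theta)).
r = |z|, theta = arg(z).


r = sqrt(32.49+174.24) = sqrt(206.73) = 14.3781
theta = atan2(-13.2, -5.7) = -113.3556 degrees

r = 14.3781, theta = -113.3556 degrees


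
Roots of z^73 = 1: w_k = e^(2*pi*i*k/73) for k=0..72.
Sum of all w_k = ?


The sum of all 73th roots of unity is 0.
Geometric series: (1 - w^73)/(1 - w) = (1-1)/(1-w) = 0 since w^73 = 1, w ≠ 1.
Alternatively: coefficient of z^72 in z^73 - 1 is 0.

0


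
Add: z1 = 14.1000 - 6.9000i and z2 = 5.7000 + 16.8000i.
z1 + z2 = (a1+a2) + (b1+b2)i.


Real: 14.1 + 5.7 = 19.8
Imag: -6.9 + 16.8 = 9.9

19.8000 + 9.9000i


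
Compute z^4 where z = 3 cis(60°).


r^4 = 3^4 = 81
n*theta = 4*60° = 240° = 240° (mod 360)
a = 81*cos(240°) = -40.5000
b = 81*sin(240°) = -70.1481

81 cis(240°) = -40.5000 - 70.1481i


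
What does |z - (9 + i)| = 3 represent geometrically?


|z - z0| = r is a circle with center z0 and radius r.
Center = (9, 1), radius = 3

Circle with center (9, 1) and radius 3


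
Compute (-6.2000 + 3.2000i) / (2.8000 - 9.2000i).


Conjugate of z2 = 2.8000 + 9.2000i
Numerator: (-6.2000 + 3.2000i)(2.8000 + 9.2000i) = -46.8000 - 48.0800i
Denominator: 2.8^2 + (-9.2)^2 = 92.48
Result = (-46.8000 - 48.0800i)/92.48

-0.5061 - 0.5199i


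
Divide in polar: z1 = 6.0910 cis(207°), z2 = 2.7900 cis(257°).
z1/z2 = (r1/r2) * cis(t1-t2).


r = 6.0910 / 2.7900 = 2.1832
theta = 207° - 257° = -50° = 310° (mod 360)

2.1832 cis(310°)


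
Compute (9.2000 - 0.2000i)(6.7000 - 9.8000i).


Real = 9.2*6.7 - (-0.2)*(-9.8) = 61.64 - 1.96 = 59.68
Imag = 9.2*(-9.8) + 6.7*(-0.2) = -90.16 - (1.34) = -91.5

59.6800 - 91.5000i


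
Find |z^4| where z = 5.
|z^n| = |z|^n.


|z| = sqrt(25+0) = sqrt(25) = 5
|z^4| = |z|^4 = 5^4 = 625

|z^4| = 625


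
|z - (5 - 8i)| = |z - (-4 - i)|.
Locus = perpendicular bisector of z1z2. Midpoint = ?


Equal distances means the locus is the perpendicular bisector of z1 and z2.
Midpoint = ((5+(-4))/2, (-8+(-1))/2) = (0.5000, -4.5000)

Perpendicular bisector through (0.5000, -4.5000)


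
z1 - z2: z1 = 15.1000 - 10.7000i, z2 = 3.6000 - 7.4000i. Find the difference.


Real: 15.1 - 3.6 = 11.5
Imag: -10.7 + 7.4 = -3.3

11.5000 - 3.3000i


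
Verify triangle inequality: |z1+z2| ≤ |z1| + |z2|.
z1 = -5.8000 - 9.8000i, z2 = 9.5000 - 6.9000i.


|z1| = sqrt((-5.8)^2 + (-9.8)^2) = sqrt(129.68) = 11.3877
|z2| = sqrt(9.5^2 + (-6.9)^2) = sqrt(137.86) = 11.7414
z1+z2 = 3.7000 - 16.7000i
|z1+z2| = sqrt(292.58) = 17.1050
|z1|+|z2| = 11.3877 + 11.7414 = 23.1291

|z1+z2| = 17.1050 ≤ |z1|+|z2| = 23.1291 (verified)


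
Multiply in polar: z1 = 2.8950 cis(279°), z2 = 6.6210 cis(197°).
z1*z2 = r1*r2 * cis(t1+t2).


r = 2.8950 * 6.6210 = 19.1678
theta = 279° + 197° = 476° = 116° (mod 360)

19.1678 cis(116°)


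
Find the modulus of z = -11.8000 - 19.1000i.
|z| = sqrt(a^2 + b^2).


|z| = sqrt((-11.8)^2 + (-19.1)^2) = sqrt(139.24 + 364.81) = sqrt(504.05) = 22.4511

|z| = 22.4511


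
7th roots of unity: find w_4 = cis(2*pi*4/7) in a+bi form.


Angle = 360*4/7 = 205.7143°
a = cos(205.7143°) = -0.9010
b = sin(205.7143°) = -0.4339

-0.9010 - 0.4339i


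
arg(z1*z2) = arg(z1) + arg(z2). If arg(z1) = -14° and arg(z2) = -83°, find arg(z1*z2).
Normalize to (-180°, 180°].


arg(z1*z2) = -14° - 83° = -97°
Normalized to (-180°, 180°]: -97°

-97°


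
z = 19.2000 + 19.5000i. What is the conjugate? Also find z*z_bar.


z_bar = 19.2000 - 19.5000i
z*z_bar = 19.2^2 + 19.5^2 = 368.64 + 380.25 = 748.89

z_bar = 19.2000 - 19.5000i, z*z_bar = 748.89


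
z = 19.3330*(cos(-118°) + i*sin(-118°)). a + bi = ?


a = 19.3330*cos(-118°) = 19.3330*(-0.46947) = -9.0763
b = 19.3330*sin(-118°) = 19.3330*(-0.882948) = -17.0700

-9.0763 - 17.0700i


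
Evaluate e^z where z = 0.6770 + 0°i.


e^0.6770 = 1.9680
cos(0°) = 1
sin(0°) = 0
Real = 1.9680*1 = 1.9680
Imag = 1.9680*0 = 0

1.9680 + 0i


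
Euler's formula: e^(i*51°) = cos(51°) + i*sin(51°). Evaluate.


cos(51°) = 0.6293
sin(51°) = 0.7771

e^(i*51°) = 0.6293 + 0.7771i


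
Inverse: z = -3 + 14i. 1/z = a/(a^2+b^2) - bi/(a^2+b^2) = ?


|z|^2 = 9+196 = 205
1/z = (-3 - 14i)/205

1/z = -0.0146 - 0.0683i


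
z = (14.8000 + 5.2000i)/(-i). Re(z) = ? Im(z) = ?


Multiply by conjugate: (14.8000 + 5.2000i)(i) / (0^2 + (-1)^2)
Numerator real = 14.8*0 + 5.2*(-1) = -5.2
Numerator imag = 5.2*0 - 14.8*(-1) = 14.8
Denominator = 1
Re(z) = -5.2/1 = -5.2000
Im(z) = 14.8/1 = 14.8000

Re(z) = -5.2000, Im(z) = 14.8000


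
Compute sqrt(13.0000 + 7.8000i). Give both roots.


|z| = sqrt(169+60.84) = 15.1605
sqrt((|z|+a)/2) = sqrt((15.1605+13)/2) = sqrt(14.0802) = 3.7524
sqrt((|z|-a)/2) = sqrt((15.1605-13)/2) = sqrt(1.0802) = 1.0393

±(3.7524 + 1.0393i) i.e. 3.7524 + 1.0393i and -3.7524 - 1.0393i


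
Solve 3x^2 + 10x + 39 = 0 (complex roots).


disc = 10^2 - 4*3*39 = 100 - 468 = -368
sqrt(|disc|) = sqrt(368) = 19.1833
Real part = -10/(2*3) = -1.6667
Imag part = 19.1833/(2*3) = 3.1972

-1.6667 ± 3.1972i


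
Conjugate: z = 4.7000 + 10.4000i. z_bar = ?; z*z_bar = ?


z_bar = 4.7000 - 10.4000i
z*z_bar = 4.7^2 + 10.4^2 = 22.09 + 108.16 = 130.25

z_bar = 4.7000 - 10.4000i, z*z_bar = 130.25


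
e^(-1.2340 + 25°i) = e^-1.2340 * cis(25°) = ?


e^-1.2340 = 0.2911
cos(25°) = 0.9063
sin(25°) = 0.4226
Real = 0.2911*0.9063 = 0.2638
Imag = 0.2911*0.4226 = 0.1230

0.2638 + 0.1230i


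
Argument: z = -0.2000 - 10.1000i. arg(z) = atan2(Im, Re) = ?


Re = -0.2, Im = -10.1
arg = atan2(-10.1, -0.2) = -91.1344 degrees

arg(z) = -91.1344 degrees


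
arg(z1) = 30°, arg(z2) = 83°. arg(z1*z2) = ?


arg(z1*z2) = 30° + 83° = 113°
Normalized to (-180°, 180°]: 113°

113°


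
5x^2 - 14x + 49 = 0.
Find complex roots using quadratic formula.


disc = (-14)^2 - 4*5*49 = 196 - 980 = -784
sqrt(|disc|) = sqrt(784) = 28.0000
Real part = 14/(2*5) = 1.4000
Imag part = 28.0000/(2*5) = 2.8000

1.4000 ± 2.8000i


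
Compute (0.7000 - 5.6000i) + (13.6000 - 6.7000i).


Real: 0.7 + 13.6 = 14.3
Imag: -5.6 - 6.7 = -12.3

14.3000 - 12.3000i


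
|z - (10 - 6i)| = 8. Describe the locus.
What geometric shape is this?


|z - z0| = r is a circle with center z0 and radius r.
Center = (10, -6), radius = 8

Circle with center (10, -6) and radius 8


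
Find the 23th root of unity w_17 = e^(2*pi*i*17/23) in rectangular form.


Angle = 360*17/23 = 266.087°
a = cos(266.087°) = -0.0682
b = sin(266.087°) = -0.9977

-0.0682 - 0.9977i


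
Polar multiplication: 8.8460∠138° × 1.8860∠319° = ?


r = 8.8460 * 1.8860 = 16.6836
theta = 138° + 319° = 457° = 97° (mod 360)

16.6836 cis(97°)


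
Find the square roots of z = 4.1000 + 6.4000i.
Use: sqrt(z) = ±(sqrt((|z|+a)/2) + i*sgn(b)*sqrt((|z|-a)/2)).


|z| = sqrt(16.81+40.96) = 7.6007
sqrt((|z|+a)/2) = sqrt((7.6007+4.1)/2) = sqrt(5.8503) = 2.4187
sqrt((|z|-a)/2) = sqrt((7.6007-4.1)/2) = sqrt(1.7503) = 1.3230

±(2.4187 + 1.3230i) i.e. 2.4187 + 1.3230i and -2.4187 - 1.3230i


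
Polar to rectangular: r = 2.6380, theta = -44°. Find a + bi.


a = 2.6380*cos(-44°) = 2.6380*0.71934 = 1.8976
b = 2.6380*sin(-44°) = 2.6380*(-0.69466) = -1.8325

1.8976 - 1.8325i


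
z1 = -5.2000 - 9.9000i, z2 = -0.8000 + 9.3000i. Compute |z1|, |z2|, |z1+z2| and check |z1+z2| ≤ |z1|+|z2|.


|z1| = sqrt((-5.2)^2 + (-9.9)^2) = sqrt(125.05) = 11.1826
|z2| = sqrt((-0.8)^2 + 9.3^2) = sqrt(87.13) = 9.3343
z1+z2 = -6.0000 - 0.6000i
|z1+z2| = sqrt(36.36) = 6.0299
|z1|+|z2| = 11.1826 + 9.3343 = 20.5169

|z1+z2| = 6.0299 ≤ |z1|+|z2| = 20.5169 (verified)


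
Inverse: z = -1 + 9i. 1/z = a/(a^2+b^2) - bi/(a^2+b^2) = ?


|z|^2 = 1+81 = 82
1/z = (-1 - 9i)/82

1/z = -0.0122 - 0.1098i


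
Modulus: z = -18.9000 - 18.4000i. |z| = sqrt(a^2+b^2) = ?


|z| = sqrt((-18.9)^2 + (-18.4)^2) = sqrt(357.21 + 338.56) = sqrt(695.77) = 26.3775

|z| = 26.3775


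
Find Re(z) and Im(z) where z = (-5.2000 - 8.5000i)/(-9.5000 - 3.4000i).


Multiply by conjugate: (-5.2000 - 8.5000i)(-9.5000 + 3.4000i) / ((-9.5)^2 + (-3.4)^2)
Numerator real = -5.2*(-9.5) - (8.5)*(-3.4) = 78.3
Numerator imag = -8.5*(-9.5) - (-5.2)*(-3.4) = 63.07
Denominator = 101.81
Re(z) = 78.3/101.81 = 0.7691
Im(z) = 63.07/101.81 = 0.6195

Re(z) = 0.7691, Im(z) = 0.6195


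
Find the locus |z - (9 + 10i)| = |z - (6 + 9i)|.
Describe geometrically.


Equal distances means the locus is the perpendicular bisector of z1 and z2.
Midpoint = ((9+6)/2, (10+9)/2) = (7.5000, 9.5000)

Perpendicular bisector through (7.5000, 9.5000)


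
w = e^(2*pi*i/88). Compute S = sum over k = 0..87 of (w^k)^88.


The roots are w_k = w^k with w = e^(2*pi*i/88), and (w^k)^88 = (w^88)^k.
So S = 1 + u + u^2 + ... + u^(87) with u = w^88.
88 = 1*88 + 0, so 88 is a multiple of 88 and u = (w^88)^1 = 1.
Every one of the 88 terms equals 1: S = 88

S = 88


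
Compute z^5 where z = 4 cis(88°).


r^5 = 4^5 = 1024
n*theta = 5*88° = 440° = 80° (mod 360)
a = 1024*cos(80°) = 177.8157
b = 1024*sin(80°) = 1008.4431

1024 cis(80°) = 177.8157 + 1008.4431i


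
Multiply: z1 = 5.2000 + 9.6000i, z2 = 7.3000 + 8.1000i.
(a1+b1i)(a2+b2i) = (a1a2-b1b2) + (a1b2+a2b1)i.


Real = 5.2*7.3 - 9.6*8.1 = 37.96 - 77.76 = -39.8
Imag = 5.2*8.1 + 7.3*9.6 = 42.12 + 70.08 = 112.2

-39.8000 + 112.2000i


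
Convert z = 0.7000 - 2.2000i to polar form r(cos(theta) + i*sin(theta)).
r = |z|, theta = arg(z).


r = sqrt(0.49+4.84) = sqrt(5.33) = 2.3087
theta = atan2(-2.2, 0.7) = -72.3499 degrees

r = 2.3087, theta = -72.3499 degrees


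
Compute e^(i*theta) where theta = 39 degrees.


cos(39°) = 0.7771
sin(39°) = 0.6293

e^(i*39°) = 0.7771 + 0.6293i


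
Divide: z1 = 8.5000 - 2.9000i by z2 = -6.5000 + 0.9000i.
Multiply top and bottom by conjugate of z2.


Conjugate of z2 = -6.5000 - 0.9000i
Numerator: (8.5000 - 2.9000i)(-6.5000 - 0.9000i) = -57.8600 + 11.2000i
Denominator: (-6.5)^2 + 0.9^2 = 43.06
Result = (-57.8600 + 11.2000i)/43.06

-1.3437 + 0.2601i


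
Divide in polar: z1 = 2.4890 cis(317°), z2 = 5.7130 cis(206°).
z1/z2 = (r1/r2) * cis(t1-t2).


r = 2.4890 / 5.7130 = 0.4357
theta = 317° - 206° = 111° = 111° (mod 360)

0.4357 cis(111°)


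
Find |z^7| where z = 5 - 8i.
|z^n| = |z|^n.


|z| = sqrt(25+64) = sqrt(89) = 9.4340
|z^7| = |z|^7 = (sqrt(89))^7 = 89^3 * sqrt(89) = 704969*sqrt(89)

|z^7| = 704969*sqrt(89) ≈ 6650664.2447


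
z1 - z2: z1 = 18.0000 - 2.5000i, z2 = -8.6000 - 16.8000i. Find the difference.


Real: 18 + 8.6 = 26.6
Imag: -2.5 + 16.8 = 14.3

26.6000 + 14.3000i


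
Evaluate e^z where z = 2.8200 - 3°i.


e^2.8200 = 16.7769
cos(-3°) = 0.99863
sin(-3°) = -0.052336
Real = 16.7769*0.99863 = 16.7539
Imag = 16.7769*(-0.052336) = -0.8780

16.7539 - 0.8780i


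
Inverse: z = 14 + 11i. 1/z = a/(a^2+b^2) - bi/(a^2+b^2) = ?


|z|^2 = 196+121 = 317
1/z = (14 - 11i)/317

1/z = 0.0442 - 0.0347i


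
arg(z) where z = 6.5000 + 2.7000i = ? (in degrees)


Re = 6.5, Im = 2.7
arg = atan2(2.7, 6.5) = 22.5572 degrees

arg(z) = 22.5572 degrees


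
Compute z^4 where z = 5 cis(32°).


r^4 = 5^4 = 625
n*theta = 4*32° = 128° = 128° (mod 360)
a = 625*cos(128°) = -384.7884
b = 625*sin(128°) = 492.5067

625 cis(128°) = -384.7884 + 492.5067i


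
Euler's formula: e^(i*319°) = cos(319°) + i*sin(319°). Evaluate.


cos(319°) = 0.7547
sin(319°) = -0.6561

e^(i*319°) = 0.7547 - 0.6561i
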